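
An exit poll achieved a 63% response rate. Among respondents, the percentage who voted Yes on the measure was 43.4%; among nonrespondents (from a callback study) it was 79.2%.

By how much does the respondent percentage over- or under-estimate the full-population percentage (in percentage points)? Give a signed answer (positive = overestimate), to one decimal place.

Nonresponse fraction = 1 − 0.63 = 0.37.
Bias = (nonresponse fraction) × (respondent percentage − nonrespondent percentage)
     = 0.37 × (43.4 − 79.2) = 0.37 × -35.8 = -13.246.

-13.2 percentage points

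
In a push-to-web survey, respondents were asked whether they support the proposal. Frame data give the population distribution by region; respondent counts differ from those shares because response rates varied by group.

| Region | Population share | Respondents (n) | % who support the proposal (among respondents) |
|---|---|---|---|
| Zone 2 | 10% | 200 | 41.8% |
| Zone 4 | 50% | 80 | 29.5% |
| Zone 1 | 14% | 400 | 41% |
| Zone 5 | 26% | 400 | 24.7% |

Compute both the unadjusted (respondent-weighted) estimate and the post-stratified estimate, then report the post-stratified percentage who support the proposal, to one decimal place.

31.1%

Naive respondent-only estimate (weights = respondent counts):
  (200/1080)×41.8 + (80/1080)×29.5 + (400/1080)×41 + (400/1080)×24.7 = 34.2593%
Post-stratifying to population shares instead:
  0.1×41.8 + 0.5×29.5 + 0.14×41 + 0.26×24.7 = 31.092%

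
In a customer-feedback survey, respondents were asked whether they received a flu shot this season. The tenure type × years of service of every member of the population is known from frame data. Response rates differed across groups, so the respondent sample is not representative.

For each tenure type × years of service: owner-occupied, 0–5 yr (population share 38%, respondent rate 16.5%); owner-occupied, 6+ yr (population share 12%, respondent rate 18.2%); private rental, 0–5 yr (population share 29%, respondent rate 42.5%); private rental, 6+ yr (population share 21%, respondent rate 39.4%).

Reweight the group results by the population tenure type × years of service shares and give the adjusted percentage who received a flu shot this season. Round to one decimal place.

Post-stratification weights by population share, not respondent share:
  owner-occupied, 0–5 yr: 0.38 × 16.5 = 6.27
  owner-occupied, 6+ yr: 0.12 × 18.2 = 2.184
  private rental, 0–5 yr: 0.29 × 42.5 = 12.325
  private rental, 6+ yr: 0.21 × 39.4 = 8.274
Post-stratified estimate = 29.053 → 29.1%.

29.1%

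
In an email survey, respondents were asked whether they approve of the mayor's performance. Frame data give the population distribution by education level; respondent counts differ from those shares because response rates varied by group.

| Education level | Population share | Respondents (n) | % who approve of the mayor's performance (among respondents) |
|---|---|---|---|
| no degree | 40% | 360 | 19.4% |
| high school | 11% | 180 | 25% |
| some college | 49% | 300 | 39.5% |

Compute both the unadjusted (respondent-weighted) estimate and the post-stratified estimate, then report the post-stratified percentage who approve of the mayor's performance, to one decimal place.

Naive respondent-only estimate (weights = respondent counts):
  (360/840)×19.4 + (180/840)×25 + (300/840)×39.5 = 27.7786%
Post-stratified estimate weights by population shares:
  0.4×19.4 + 0.11×25 + 0.49×39.5 = 29.865%

29.9%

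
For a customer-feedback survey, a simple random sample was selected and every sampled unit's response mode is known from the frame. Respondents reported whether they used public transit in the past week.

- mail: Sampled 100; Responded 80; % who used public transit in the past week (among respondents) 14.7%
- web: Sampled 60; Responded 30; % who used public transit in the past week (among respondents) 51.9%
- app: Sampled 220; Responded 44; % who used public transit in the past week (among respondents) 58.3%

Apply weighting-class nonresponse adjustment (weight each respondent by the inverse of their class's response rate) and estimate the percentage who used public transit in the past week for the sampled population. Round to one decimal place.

Response rates by class: mail 80/100 = 80%, web 30/60 = 50%, app 44/220 = 20%.
Inverse-response-rate weighting restores each class to its sampled count, so class totals weight by n_sampled:
  mail: 100 × 14.7 = 1470
  web: 60 × 51.9 = 3114
  app: 220 × 58.3 = 12,826
Adjusted estimate = 17,410 / 380 = 45.8158 → 45.8%.

45.8%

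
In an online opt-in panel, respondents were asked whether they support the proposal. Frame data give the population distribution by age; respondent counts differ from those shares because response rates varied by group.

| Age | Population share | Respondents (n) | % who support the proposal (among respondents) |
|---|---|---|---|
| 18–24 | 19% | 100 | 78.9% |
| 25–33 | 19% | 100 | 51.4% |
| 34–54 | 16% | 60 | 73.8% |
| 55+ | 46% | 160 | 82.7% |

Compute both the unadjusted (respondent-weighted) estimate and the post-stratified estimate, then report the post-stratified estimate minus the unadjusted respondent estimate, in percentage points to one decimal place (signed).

Without adjustment, the pooled respondent share is:
  (100/420)×78.9 + (100/420)×51.4 + (60/420)×73.8 + (160/420)×82.7 = 73.0714%
Post-stratifying to population shares instead:
  0.19×78.9 + 0.19×51.4 + 0.16×73.8 + 0.46×82.7 = 74.607%
Difference = 74.607 − 73.0714 = 1.5356 pp.

+1.5 percentage points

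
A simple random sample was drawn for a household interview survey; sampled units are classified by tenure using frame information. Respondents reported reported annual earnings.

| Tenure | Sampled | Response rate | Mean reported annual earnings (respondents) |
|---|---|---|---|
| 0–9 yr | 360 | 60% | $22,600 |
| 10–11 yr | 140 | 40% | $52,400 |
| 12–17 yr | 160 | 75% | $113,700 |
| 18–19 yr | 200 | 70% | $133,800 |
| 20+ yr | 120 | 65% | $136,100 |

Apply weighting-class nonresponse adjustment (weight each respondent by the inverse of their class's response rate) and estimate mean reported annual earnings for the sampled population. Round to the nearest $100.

Each respondent's weight = sampled/responded in their class; summing within a class gives n_sampled, so:
  0–9 yr: 360 × 22,600 = 8,136,000
  10–11 yr: 140 × 52,400 = 7,336,000
  12–17 yr: 160 × 113,700 = 18,192,000
  18–19 yr: 200 × 133,800 = 26,760,000
  20+ yr: 120 × 136,100 = 16,332,000
Adjusted estimate = 76,756,000 / 980 = 78322.4 → $78,300.

$78,300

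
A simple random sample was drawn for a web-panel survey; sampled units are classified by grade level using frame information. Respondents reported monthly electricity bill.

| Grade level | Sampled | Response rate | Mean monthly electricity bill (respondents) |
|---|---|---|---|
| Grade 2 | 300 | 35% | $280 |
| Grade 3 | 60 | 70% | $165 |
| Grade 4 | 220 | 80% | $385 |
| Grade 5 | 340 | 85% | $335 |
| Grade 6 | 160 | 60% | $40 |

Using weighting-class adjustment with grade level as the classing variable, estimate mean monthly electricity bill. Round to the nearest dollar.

$277

Each respondent's weight = sampled/responded in their class; summing within a class gives n_sampled, so:
  Grade 2: 300 × 280 = 84,000
  Grade 3: 60 × 165 = 9900
  Grade 4: 220 × 385 = 84,700
  Grade 5: 340 × 335 = 113,900
  Grade 6: 160 × 40 = 6400
Adjusted estimate = 298,900 / 1,080 = 276.759 → $277.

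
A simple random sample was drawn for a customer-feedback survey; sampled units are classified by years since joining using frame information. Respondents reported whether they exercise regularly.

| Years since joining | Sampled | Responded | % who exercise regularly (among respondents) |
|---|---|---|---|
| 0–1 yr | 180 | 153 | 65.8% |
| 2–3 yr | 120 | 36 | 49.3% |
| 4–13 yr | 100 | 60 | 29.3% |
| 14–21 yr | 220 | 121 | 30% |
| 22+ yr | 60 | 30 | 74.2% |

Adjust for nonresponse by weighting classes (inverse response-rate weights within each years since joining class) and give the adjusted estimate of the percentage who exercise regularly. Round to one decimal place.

46.7%

Class response rates: 0–1 yr 153/180 = 85%, 2–3 yr 36/120 = 30%, 4–13 yr 60/100 = 60%, 14–21 yr 121/220 = 55%, 22+ yr 30/60 = 50%.
Inverse-response-rate weighting restores each class to its sampled count, so class totals weight by n_sampled:
  0–1 yr: 180 × 65.8 = 11,844
  2–3 yr: 120 × 49.3 = 5916
  4–13 yr: 100 × 29.3 = 2930
  14–21 yr: 220 × 30 = 6600
  22+ yr: 60 × 74.2 = 4452
Adjusted estimate = 31,742 / 680 = 46.6794 → 46.7%.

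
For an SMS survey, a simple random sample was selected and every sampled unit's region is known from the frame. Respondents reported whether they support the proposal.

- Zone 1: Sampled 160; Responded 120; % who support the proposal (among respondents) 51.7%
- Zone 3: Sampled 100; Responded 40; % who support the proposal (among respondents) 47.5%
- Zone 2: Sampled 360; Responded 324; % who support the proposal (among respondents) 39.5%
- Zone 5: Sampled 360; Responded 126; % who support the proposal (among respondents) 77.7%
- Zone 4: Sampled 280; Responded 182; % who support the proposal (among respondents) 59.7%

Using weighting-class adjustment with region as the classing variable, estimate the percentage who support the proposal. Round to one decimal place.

Response rates by class: Zone 1 120/160 = 75%, Zone 3 40/100 = 40%, Zone 2 324/360 = 90%, Zone 5 126/360 = 35%, Zone 4 182/280 = 65%.
Inverse-response-rate weighting restores each class to its sampled count, so class totals weight by n_sampled:
  Zone 1: 160 × 51.7 = 8272
  Zone 3: 100 × 47.5 = 4750
  Zone 2: 360 × 39.5 = 14,220
  Zone 5: 360 × 77.7 = 27,972
  Zone 4: 280 × 59.7 = 16,716
Adjusted estimate = 71,930 / 1,260 = 57.0873 → 57.1%.

57.1%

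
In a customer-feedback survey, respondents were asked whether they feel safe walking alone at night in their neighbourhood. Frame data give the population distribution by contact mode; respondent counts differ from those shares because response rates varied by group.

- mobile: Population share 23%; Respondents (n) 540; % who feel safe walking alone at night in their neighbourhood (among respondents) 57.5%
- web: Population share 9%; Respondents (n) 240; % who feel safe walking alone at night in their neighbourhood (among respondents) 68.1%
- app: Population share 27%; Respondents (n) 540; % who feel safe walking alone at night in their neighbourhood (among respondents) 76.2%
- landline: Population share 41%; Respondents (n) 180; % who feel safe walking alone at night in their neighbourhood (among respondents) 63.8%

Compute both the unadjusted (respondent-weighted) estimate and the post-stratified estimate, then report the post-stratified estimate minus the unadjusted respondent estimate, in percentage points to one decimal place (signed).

Naive respondent-only estimate (weights = respondent counts):
  (540/1500)×57.5 + (240/1500)×68.1 + (540/1500)×76.2 + (180/1500)×63.8 = 66.684%
Post-stratified estimate weights by population shares:
  0.23×57.5 + 0.09×68.1 + 0.27×76.2 + 0.41×63.8 = 66.086%
Difference = 66.086 − 66.684 = -0.598 pp.

-0.6 percentage points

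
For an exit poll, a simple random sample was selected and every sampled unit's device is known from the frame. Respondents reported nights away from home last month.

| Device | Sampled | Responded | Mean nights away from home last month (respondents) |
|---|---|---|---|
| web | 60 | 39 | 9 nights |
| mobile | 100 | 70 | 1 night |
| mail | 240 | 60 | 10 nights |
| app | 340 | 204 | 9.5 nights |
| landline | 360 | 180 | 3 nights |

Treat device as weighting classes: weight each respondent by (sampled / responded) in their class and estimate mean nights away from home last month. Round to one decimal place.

6.7

Class response rates: web 39/60 = 65%, mobile 70/100 = 70%, mail 60/240 = 25%, app 204/340 = 60%, landline 180/360 = 50%.
Each respondent's weight = sampled/responded in their class; summing within a class gives n_sampled, so:
  web: 60 × 9 = 540
  mobile: 100 × 1 = 100
  mail: 240 × 10 = 2400
  app: 340 × 9.5 = 3230
  landline: 360 × 3 = 1080
Adjusted estimate = 7350 / 1,100 = 6.68182 → 6.7.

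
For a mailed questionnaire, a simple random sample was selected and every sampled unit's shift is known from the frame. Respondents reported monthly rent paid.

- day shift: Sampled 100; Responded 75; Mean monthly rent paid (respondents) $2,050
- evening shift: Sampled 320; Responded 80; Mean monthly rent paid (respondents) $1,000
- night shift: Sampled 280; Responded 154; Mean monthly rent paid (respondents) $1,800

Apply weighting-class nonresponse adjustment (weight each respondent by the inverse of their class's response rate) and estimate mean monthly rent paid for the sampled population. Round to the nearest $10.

$1,470

Response rates by class: day shift 75/100 = 75%, evening shift 80/320 = 25%, night shift 154/280 = 55%.
Inverse-response-rate weighting restores each class to its sampled count, so class totals weight by n_sampled:
  day shift: 100 × 2050 = 205,000
  evening shift: 320 × 1000 = 320,000
  night shift: 280 × 1800 = 504,000
Adjusted estimate = 1,029,000 / 700 = 1470 → $1,470.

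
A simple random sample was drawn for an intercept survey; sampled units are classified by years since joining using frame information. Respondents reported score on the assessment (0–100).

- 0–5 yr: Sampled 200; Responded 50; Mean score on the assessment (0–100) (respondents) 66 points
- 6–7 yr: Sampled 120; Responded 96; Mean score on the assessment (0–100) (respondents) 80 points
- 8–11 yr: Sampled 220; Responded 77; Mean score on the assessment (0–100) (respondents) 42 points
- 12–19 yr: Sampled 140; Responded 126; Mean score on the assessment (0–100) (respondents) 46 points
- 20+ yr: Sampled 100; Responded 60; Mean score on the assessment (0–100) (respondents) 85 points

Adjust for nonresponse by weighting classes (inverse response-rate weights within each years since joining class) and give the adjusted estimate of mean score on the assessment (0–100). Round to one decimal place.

Class response rates: 0–5 yr 50/200 = 25%, 6–7 yr 96/120 = 80%, 8–11 yr 77/220 = 35%, 12–19 yr 126/140 = 90%, 20+ yr 60/100 = 60%.
Weighting each respondent by the inverse class response rate inflates each class back to its sampled size, so the class weight is n_sampled:
  0–5 yr: 200 × 66 = 13,200
  6–7 yr: 120 × 80 = 9600
  8–11 yr: 220 × 42 = 9240
  12–19 yr: 140 × 46 = 6440
  20+ yr: 100 × 85 = 8500
Adjusted estimate = 46,980 / 780 = 60.2308 → 60.2.

60.2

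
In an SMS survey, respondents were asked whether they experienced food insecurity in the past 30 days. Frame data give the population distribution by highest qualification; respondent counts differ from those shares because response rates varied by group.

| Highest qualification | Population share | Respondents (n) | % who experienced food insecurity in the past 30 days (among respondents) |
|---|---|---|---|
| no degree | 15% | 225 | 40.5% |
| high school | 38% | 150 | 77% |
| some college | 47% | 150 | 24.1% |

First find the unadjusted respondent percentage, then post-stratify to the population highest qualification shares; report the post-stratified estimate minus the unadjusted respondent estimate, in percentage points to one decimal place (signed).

Without adjustment, the pooled respondent share is:
  (225/525)×40.5 + (150/525)×77 + (150/525)×24.1 = 46.2429%
Post-stratified estimate weights by population shares:
  0.15×40.5 + 0.38×77 + 0.47×24.1 = 46.662%
Difference = 46.662 − 46.2429 = 0.4191 pp.

+0.4 percentage points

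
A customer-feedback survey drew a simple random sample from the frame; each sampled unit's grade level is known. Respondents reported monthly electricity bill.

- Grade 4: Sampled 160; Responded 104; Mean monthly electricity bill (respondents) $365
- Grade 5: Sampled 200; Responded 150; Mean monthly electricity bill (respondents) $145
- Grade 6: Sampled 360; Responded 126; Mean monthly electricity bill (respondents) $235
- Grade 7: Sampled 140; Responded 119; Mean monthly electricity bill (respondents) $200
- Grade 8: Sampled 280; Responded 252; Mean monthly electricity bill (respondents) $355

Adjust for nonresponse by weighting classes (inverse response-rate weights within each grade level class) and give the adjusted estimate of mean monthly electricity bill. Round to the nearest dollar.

$263

Class response rates: Grade 4 104/160 = 65%, Grade 5 150/200 = 75%, Grade 6 126/360 = 35%, Grade 7 119/140 = 85%, Grade 8 252/280 = 90%.
Each respondent's weight = sampled/responded in their class; summing within a class gives n_sampled, so:
  Grade 4: 160 × 365 = 58,400
  Grade 5: 200 × 145 = 29,000
  Grade 6: 360 × 235 = 84,600
  Grade 7: 140 × 200 = 28,000
  Grade 8: 280 × 355 = 99,400
Adjusted estimate = 299,400 / 1,140 = 262.632 → $263.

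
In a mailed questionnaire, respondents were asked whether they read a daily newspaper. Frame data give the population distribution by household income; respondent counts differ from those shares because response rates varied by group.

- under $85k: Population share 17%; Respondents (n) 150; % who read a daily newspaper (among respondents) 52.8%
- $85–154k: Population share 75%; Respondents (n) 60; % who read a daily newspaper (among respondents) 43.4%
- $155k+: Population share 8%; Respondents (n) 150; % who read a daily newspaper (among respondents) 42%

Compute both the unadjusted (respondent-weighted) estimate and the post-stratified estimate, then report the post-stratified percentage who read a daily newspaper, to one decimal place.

44.9%

Unadjusted (pooled respondent) estimate weights by respondent counts:
  (150/360)×52.8 + (60/360)×43.4 + (150/360)×42 = 46.7333%
Post-stratified estimate weights by population shares:
  0.17×52.8 + 0.75×43.4 + 0.08×42 = 44.886%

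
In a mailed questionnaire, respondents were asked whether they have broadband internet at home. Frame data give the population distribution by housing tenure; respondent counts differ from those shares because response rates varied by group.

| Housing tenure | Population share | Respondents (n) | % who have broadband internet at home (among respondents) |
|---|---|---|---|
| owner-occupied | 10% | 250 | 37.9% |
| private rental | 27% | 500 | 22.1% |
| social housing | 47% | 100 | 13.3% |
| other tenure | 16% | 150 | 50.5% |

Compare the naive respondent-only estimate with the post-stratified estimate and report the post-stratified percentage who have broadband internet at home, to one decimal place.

24.1%

Naive respondent-only estimate (weights = respondent counts):
  (250/1000)×37.9 + (500/1000)×22.1 + (100/1000)×13.3 + (150/1000)×50.5 = 29.43%
Reweighting by population housing tenure shares:
  0.1×37.9 + 0.27×22.1 + 0.47×13.3 + 0.16×50.5 = 24.088%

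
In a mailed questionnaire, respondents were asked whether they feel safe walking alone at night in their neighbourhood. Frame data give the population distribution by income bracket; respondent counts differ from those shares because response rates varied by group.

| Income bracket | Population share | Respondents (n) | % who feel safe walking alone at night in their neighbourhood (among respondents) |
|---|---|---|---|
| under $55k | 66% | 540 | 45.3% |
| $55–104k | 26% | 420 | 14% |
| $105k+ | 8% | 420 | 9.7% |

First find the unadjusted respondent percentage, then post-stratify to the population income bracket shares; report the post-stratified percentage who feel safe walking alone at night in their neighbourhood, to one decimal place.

Naive respondent-only estimate (weights = respondent counts):
  (540/1380)×45.3 + (420/1380)×14 + (420/1380)×9.7 = 24.9391%
Post-stratifying to population shares instead:
  0.66×45.3 + 0.26×14 + 0.08×9.7 = 34.314%

34.3%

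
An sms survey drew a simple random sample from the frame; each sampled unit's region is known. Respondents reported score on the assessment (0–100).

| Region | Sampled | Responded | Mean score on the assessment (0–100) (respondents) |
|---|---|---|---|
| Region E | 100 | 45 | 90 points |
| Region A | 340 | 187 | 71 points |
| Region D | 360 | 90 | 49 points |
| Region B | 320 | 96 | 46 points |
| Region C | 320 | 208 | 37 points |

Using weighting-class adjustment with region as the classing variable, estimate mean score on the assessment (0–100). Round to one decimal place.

Response rates by class: Region E 45/100 = 45%, Region A 187/340 = 55%, Region D 90/360 = 25%, Region B 96/320 = 30%, Region C 208/320 = 65%.
Inverse-response-rate weighting restores each class to its sampled count, so class totals weight by n_sampled:
  Region E: 100 × 90 = 9000
  Region A: 340 × 71 = 24,140
  Region D: 360 × 49 = 17,640
  Region B: 320 × 46 = 14,720
  Region C: 320 × 37 = 11,840
Adjusted estimate = 77,340 / 1,440 = 53.7083 → 53.7.

53.7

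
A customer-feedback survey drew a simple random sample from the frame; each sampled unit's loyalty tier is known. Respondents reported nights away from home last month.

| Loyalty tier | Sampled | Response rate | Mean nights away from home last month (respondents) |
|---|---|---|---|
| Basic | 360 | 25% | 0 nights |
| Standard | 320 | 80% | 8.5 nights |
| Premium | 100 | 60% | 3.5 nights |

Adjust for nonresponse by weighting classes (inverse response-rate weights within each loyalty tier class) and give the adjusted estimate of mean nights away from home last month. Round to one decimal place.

3.9

Inverse-response-rate weighting restores each class to its sampled count, so class totals weight by n_sampled:
  Basic: 360 × 0 = 0
  Standard: 320 × 8.5 = 2720
  Premium: 100 × 3.5 = 350
Adjusted estimate = 3070 / 780 = 3.9359 → 3.9.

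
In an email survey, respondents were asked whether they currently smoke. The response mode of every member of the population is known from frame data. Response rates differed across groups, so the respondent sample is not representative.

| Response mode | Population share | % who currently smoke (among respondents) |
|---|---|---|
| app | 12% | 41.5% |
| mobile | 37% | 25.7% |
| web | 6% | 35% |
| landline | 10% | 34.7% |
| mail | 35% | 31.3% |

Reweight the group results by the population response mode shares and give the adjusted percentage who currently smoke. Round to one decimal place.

Reweight to the known response mode distribution:
  app: 0.12 × 41.5 = 4.98
  mobile: 0.37 × 25.7 = 9.509
  web: 0.06 × 35 = 2.1
  landline: 0.1 × 34.7 = 3.47
  mail: 0.35 × 31.3 = 10.955
Post-stratified estimate = 31.014 → 31.0%.

31.0%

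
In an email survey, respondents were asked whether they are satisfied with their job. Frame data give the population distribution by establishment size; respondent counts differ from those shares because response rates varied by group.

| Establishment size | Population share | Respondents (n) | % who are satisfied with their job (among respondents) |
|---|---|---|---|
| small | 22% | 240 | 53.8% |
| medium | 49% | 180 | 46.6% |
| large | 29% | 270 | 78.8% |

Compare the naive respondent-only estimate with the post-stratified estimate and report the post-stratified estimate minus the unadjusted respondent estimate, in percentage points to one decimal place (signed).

-4.2 percentage points

Unadjusted (pooled respondent) estimate weights by respondent counts:
  (240/690)×53.8 + (180/690)×46.6 + (270/690)×78.8 = 61.7043%
Post-stratified estimate weights by population shares:
  0.22×53.8 + 0.49×46.6 + 0.29×78.8 = 57.522%
Difference = 57.522 − 61.7043 = -4.1823 pp.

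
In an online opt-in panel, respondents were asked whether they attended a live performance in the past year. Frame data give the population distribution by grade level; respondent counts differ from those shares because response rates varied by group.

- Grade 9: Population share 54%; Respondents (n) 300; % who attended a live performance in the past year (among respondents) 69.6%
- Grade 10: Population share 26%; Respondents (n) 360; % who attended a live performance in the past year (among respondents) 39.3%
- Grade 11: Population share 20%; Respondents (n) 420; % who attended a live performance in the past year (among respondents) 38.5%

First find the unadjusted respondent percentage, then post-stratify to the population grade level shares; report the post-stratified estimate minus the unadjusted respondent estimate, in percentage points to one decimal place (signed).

+8.1 percentage points

Unadjusted (pooled respondent) estimate weights by respondent counts:
  (300/1080)×69.6 + (360/1080)×39.3 + (420/1080)×38.5 = 47.4056%
Post-stratifying to population shares instead:
  0.54×69.6 + 0.26×39.3 + 0.2×38.5 = 55.502%
Difference = 55.502 − 47.4056 = 8.0964 pp.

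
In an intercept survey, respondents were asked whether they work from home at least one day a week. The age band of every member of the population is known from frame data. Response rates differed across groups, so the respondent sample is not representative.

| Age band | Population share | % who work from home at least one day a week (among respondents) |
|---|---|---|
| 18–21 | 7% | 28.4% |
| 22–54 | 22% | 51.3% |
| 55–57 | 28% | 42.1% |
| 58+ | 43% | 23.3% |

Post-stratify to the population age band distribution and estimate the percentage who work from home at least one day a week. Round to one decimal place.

35.1%

Weight each group's respondent value by its population share:
  18–21: 0.07 × 28.4 = 1.988
  22–54: 0.22 × 51.3 = 11.286
  55–57: 0.28 × 42.1 = 11.788
  58+: 0.43 × 23.3 = 10.019
Post-stratified estimate = 35.081 → 35.1%.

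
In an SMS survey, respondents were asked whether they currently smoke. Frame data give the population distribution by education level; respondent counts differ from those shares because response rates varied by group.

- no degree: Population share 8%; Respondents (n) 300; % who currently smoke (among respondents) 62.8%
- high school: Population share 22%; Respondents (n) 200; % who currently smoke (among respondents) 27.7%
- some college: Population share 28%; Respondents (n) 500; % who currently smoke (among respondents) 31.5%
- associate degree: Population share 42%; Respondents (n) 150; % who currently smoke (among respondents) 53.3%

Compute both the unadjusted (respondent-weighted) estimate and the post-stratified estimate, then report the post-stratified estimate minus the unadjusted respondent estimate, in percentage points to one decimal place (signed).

+0.5 percentage points

Without adjustment, the pooled respondent share is:
  (300/1150)×62.8 + (200/1150)×27.7 + (500/1150)×31.5 + (150/1150)×53.3 = 41.8478%
Post-stratified estimate weights by population shares:
  0.08×62.8 + 0.22×27.7 + 0.28×31.5 + 0.42×53.3 = 42.324%
Difference = 42.324 − 41.8478 = 0.4762 pp.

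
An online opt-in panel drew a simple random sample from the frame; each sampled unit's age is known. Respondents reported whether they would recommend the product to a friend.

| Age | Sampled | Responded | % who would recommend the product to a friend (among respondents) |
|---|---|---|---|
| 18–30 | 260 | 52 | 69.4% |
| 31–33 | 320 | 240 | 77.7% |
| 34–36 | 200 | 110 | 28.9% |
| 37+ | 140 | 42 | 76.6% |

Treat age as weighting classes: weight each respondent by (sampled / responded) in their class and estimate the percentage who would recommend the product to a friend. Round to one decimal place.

64.6%

Response rates by class: 18–30 52/260 = 20%, 31–33 240/320 = 75%, 34–36 110/200 = 55%, 37+ 42/140 = 30%.
Weighting each respondent by the inverse class response rate inflates each class back to its sampled size, so the class weight is n_sampled:
  18–30: 260 × 69.4 = 18,044
  31–33: 320 × 77.7 = 24,864
  34–36: 200 × 28.9 = 5780
  37+: 140 × 76.6 = 10,724
Adjusted estimate = 59,412 / 920 = 64.5783 → 64.6%.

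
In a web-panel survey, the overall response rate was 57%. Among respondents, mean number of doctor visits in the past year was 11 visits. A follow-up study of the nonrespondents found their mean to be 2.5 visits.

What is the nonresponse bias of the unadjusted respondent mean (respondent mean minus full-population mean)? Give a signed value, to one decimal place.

+3.7

Nonresponse fraction = 1 − 0.57 = 0.43.
Bias = (nonresponse fraction) × (respondent mean − nonrespondent mean)
     = 0.43 × (11 − 2.5) = 0.43 × 8.5 = 3.655.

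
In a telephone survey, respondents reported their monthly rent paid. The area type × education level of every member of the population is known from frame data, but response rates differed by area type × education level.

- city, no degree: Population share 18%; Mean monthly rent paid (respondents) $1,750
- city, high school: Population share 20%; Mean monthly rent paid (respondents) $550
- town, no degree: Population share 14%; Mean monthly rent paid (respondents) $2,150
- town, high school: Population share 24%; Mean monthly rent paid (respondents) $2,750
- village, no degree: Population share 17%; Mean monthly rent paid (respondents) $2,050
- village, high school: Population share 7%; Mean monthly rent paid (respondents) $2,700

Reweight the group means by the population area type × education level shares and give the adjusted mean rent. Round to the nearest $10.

Each cell contributes population-share × respondent value:
  city, no degree: 0.18 × 1750 = 315
  city, high school: 0.2 × 550 = 110
  town, no degree: 0.14 × 2150 = 301
  town, high school: 0.24 × 2750 = 660
  village, no degree: 0.17 × 2050 = 348.5
  village, high school: 0.07 × 2700 = 189
Post-stratified estimate = 1923.5 → $1,920.

$1,920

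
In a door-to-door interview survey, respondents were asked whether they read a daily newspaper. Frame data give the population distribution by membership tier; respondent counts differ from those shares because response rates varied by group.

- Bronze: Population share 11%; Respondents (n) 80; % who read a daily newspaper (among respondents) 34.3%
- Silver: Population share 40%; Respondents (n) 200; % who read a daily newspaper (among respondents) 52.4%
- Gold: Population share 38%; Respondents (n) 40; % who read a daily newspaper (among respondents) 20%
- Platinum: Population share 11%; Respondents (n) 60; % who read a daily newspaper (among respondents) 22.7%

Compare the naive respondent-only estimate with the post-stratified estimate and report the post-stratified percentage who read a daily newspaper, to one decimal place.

Unadjusted (pooled respondent) estimate weights by respondent counts:
  (80/380)×34.3 + (200/380)×52.4 + (40/380)×20 + (60/380)×22.7 = 40.4895%
Reweighting by population membership tier shares:
  0.11×34.3 + 0.4×52.4 + 0.38×20 + 0.11×22.7 = 34.83%

34.8%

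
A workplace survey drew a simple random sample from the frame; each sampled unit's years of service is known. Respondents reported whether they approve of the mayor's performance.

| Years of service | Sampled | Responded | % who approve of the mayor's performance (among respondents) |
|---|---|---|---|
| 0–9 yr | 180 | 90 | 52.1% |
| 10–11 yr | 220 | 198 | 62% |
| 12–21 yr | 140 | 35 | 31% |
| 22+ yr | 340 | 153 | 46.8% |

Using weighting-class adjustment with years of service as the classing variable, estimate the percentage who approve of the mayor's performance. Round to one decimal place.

49.2%

Class response rates: 0–9 yr 90/180 = 50%, 10–11 yr 198/220 = 90%, 12–21 yr 35/140 = 25%, 22+ yr 153/340 = 45%.
Weighting each respondent by the inverse class response rate inflates each class back to its sampled size, so the class weight is n_sampled:
  0–9 yr: 180 × 52.1 = 9378
  10–11 yr: 220 × 62 = 13,640
  12–21 yr: 140 × 31 = 4340
  22+ yr: 340 × 46.8 = 15912
Adjusted estimate = 43,270 / 880 = 49.1705 → 49.2%.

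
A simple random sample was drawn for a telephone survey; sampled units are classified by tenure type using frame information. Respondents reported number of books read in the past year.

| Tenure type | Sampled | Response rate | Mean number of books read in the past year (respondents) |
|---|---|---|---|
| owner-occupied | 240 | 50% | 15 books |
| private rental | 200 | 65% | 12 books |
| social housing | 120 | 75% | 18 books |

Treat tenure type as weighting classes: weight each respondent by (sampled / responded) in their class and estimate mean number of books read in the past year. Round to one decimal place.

14.6

Weighting each respondent by the inverse class response rate inflates each class back to its sampled size, so the class weight is n_sampled:
  owner-occupied: 240 × 15 = 3600
  private rental: 200 × 12 = 2400
  social housing: 120 × 18 = 2160
Adjusted estimate = 8160 / 560 = 14.5714 → 14.6.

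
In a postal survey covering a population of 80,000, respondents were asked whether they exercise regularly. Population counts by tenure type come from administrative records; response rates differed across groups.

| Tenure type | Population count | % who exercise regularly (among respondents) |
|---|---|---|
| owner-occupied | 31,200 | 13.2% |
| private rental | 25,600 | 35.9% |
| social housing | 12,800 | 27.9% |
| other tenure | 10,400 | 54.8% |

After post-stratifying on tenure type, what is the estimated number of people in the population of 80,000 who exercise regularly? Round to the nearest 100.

Each cell contributes its population count × the respondent rate:
  owner-occupied: 31,200 × 13.2% = 4118.4
  private rental: 25,600 × 35.9% = 9190.4
  social housing: 12,800 × 27.9% = 3571.2
  other tenure: 10,400 × 54.8% = 5699.2
Estimated total = 22579.2 → 22,600.

22,600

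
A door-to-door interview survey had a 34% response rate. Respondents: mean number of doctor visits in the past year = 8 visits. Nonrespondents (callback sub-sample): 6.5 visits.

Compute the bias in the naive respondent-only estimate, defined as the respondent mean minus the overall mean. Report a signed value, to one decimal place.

+1.0

Nonresponse fraction = 1 − 0.34 = 0.66.
Bias = (nonresponse fraction) × (respondent mean − nonrespondent mean)
     = 0.66 × (8 − 6.5) = 0.66 × 1.5 = 0.99.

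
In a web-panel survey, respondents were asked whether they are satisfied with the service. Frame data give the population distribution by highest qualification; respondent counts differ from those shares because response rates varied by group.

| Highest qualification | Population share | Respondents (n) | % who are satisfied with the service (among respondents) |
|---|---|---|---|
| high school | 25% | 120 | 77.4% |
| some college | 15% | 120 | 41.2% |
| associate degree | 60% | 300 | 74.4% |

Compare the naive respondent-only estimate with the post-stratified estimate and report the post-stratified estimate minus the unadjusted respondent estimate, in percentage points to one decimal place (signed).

+2.5 percentage points

Without adjustment, the pooled respondent share is:
  (120/540)×77.4 + (120/540)×41.2 + (300/540)×74.4 = 67.6889%
Reweighting by population highest qualification shares:
  0.25×77.4 + 0.15×41.2 + 0.6×74.4 = 70.17%
Difference = 70.17 − 67.6889 = 2.4811 pp.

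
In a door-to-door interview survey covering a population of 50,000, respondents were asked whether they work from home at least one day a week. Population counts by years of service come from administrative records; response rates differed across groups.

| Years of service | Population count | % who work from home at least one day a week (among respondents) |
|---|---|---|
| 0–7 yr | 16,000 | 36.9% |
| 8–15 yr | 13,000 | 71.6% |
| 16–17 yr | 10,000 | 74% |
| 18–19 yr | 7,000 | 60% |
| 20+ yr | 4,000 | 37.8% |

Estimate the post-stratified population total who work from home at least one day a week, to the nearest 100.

28,300

Each cell contributes its population count × the respondent rate:
  0–7 yr: 16,000 × 36.9% = 5904
  8–15 yr: 13,000 × 71.6% = 9308
  16–17 yr: 10,000 × 74% = 7400
  18–19 yr: 7,000 × 60% = 4200
  20+ yr: 4,000 × 37.8% = 1512
Estimated total = 28,324 → 28,300.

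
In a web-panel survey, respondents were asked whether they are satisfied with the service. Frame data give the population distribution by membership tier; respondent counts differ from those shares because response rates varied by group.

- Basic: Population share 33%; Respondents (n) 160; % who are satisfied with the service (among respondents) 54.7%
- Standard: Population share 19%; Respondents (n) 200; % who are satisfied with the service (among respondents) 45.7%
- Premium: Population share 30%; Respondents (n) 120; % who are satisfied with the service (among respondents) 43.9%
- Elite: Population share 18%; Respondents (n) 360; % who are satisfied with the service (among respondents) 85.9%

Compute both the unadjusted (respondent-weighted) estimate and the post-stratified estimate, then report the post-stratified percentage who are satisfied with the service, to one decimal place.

55.4%

Without adjustment, the pooled respondent share is:
  (160/840)×54.7 + (200/840)×45.7 + (120/840)×43.9 + (360/840)×85.9 = 64.3857%
Post-stratified estimate weights by population shares:
  0.33×54.7 + 0.19×45.7 + 0.3×43.9 + 0.18×85.9 = 55.366%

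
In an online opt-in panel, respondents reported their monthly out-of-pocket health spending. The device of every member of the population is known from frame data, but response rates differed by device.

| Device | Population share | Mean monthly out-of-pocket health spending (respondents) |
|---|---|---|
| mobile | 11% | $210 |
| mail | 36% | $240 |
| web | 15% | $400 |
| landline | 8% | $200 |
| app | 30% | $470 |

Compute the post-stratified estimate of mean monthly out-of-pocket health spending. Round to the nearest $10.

Post-stratification weights by population share, not respondent share:
  mobile: 0.11 × 210 = 23.1
  mail: 0.36 × 240 = 86.4
  web: 0.15 × 400 = 60
  landline: 0.08 × 200 = 16
  app: 0.3 × 470 = 141
Post-stratified estimate = 326.5 → $330.

$330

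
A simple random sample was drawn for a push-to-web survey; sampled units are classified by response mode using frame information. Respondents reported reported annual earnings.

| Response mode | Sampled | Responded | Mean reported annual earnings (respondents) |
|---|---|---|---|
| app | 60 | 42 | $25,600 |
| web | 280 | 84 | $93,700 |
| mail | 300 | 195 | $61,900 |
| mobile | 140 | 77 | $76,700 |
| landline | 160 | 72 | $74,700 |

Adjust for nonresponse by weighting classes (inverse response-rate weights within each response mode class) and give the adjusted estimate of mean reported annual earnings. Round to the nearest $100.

$73,400

Class response rates: app 42/60 = 70%, web 84/280 = 30%, mail 195/300 = 65%, mobile 77/140 = 55%, landline 72/160 = 45%.
Each respondent's weight = sampled/responded in their class; summing within a class gives n_sampled, so:
  app: 60 × 25,600 = 1,536,000
  web: 280 × 93,700 = 26,236,000
  mail: 300 × 61,900 = 18,570,000
  mobile: 140 × 76,700 = 10,738,000
  landline: 160 × 74,700 = 11,952,000
Adjusted estimate = 69,032,000 / 940 = 73438.3 → $73,400.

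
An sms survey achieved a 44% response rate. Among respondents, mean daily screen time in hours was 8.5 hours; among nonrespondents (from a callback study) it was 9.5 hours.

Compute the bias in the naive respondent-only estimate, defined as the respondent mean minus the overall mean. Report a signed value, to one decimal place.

-0.6

Nonresponse fraction = 1 − 0.44 = 0.56.
Bias = (nonresponse fraction) × (respondent mean − nonrespondent mean)
     = 0.56 × (8.5 − 9.5) = 0.56 × -1 = -0.56.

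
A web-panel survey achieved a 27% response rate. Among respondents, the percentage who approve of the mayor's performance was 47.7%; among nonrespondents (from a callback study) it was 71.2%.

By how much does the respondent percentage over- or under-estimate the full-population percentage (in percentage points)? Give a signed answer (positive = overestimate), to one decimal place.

-17.2 percentage points

Nonresponse fraction = 1 − 0.27 = 0.73.
Bias = (nonresponse fraction) × (respondent percentage − nonrespondent percentage)
     = 0.73 × (47.7 − 71.2) = 0.73 × -23.5 = -17.155.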